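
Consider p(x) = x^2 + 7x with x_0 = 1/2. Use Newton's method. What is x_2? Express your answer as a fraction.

1/7232

p'(x) = 2x + 7.
p(1/2) = 15/4, p'(1/2) = 8, so x_1 = (1/2) − (15/4)/8 = 1/32.
p(1/32) = 225/1024, p'(1/32) = 113/16, so x_2 = (1/32) − (225/1024)/(113/16) = 1/7232.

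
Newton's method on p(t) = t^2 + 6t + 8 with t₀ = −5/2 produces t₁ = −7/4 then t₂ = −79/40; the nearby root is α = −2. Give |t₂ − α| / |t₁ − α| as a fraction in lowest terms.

1/10

t₁ − α = −7/4 − (−2) = −7/4 + 2 = 1/4, so |t₁ − α| = 1/4.
t₂ − α = −79/40 − (−2) = −79/40 + 2 = 1/40, so |t₂ − α| = 1/40.
Ratio = (1/40) / (1/4) = 1/10.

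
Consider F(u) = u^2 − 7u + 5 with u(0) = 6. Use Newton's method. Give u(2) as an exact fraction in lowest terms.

F'(u) = 2u − 7.
F(6) = −1, F'(6) = 5, so u(1) = 6 − (−1)/5 = 31/5.
F(31/5) = 1/25, F'(31/5) = 27/5, so u(2) = (31/5) − (1/25)/(27/5) = 836/135.

836/135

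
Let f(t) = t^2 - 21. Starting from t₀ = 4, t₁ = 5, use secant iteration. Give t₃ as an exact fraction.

197/43

f(4) = -5, f(5) = 4. t₂ = 5 - 4·(5 - 4)/(4 - (-5)) = 41/9.
f(5) = 4, f(41/9) = -20/81. t₃ = (41/9) - (-20/81)·((41/9) - 5)/((-20/81) - 4) = 197/43.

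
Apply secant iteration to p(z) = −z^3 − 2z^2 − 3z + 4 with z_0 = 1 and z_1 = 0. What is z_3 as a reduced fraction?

p(1) = −2, p(0) = 4. z_2 = 0 − 4·(0 − 1)/(4 − (−2)) = 2/3.
p(0) = 4, p(2/3) = 22/27. z_3 = (2/3) − (22/27)·((2/3) − 0)/((22/27) − 4) = 36/43.

36/43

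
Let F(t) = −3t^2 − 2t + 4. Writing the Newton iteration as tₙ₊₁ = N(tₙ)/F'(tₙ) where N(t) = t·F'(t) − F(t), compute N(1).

−7

F'(t) = −6t − 2.
N(t) = t·F'(t) − F(t) = t·(−6t − 2) − (−3t^2 − 2t + 4) = −3t^2 − 4.
N(1) = −7.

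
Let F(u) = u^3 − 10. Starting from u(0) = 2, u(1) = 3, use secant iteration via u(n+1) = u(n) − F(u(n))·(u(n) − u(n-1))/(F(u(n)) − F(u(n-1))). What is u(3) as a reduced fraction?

F(2) = −2, F(3) = 17. u(2) = 3 − 17·(3 − 2)/(17 − (−2)) = 40/19.
F(3) = 17, F(40/19) = −4590/6859. u(3) = (40/19) − (−4590/6859)·((40/19) − 3)/((−4590/6859) − 17) = 15250/7129.

15250/7129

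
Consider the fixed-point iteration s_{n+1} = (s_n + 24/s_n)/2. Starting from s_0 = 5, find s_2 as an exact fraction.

s_1 = (5 + 24/5)/2 = 49/10.
s_2 = (49/10 + 24/(49/10))/2 = 4801/980.

4801/980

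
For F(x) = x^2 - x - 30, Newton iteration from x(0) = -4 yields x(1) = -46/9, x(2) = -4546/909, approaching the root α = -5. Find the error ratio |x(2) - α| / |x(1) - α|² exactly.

x(1) - α = -46/9 - (-5) = -46/9 + 5 = -1/9, so |x(1) - α| = 1/9.
x(2) - α = -4546/909 - (-5) = -4546/909 + 5 = -1/909, so |x(2) - α| = 1/909.
|x(1) - α|² = 1/81.
Ratio = (1/909) / (1/81) = 9/101.

9/101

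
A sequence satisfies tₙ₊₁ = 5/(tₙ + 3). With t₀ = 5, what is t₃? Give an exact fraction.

t₁ = 5/(5 + 3) = 5/8.
t₂ = 5/(5/8 + 3) = 40/29.
t₃ = 5/(40/29 + 3) = 145/127.

145/127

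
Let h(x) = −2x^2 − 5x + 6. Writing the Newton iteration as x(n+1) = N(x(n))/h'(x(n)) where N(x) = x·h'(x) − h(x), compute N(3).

−24

h'(x) = −4x − 5.
N(x) = x·h'(x) − h(x) = x·(−4x − 5) − (−2x^2 − 5x + 6) = −2x^2 − 6.
N(3) = −24.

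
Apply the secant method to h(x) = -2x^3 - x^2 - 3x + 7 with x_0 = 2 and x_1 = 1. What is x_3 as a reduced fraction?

h(2) = -19, h(1) = 1. x_2 = 1 - 1·(1 - 2)/(1 - (-19)) = 21/20.
h(1) = 1, h(21/20) = 1729/4000. x_3 = (21/20) - (1729/4000)·((21/20) - 1)/((1729/4000) - 1) = 2471/2271.

2471/2271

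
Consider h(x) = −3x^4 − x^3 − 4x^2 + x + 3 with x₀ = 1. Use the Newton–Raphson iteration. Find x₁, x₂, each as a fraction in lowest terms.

x₁ = 9/11, x₂ = 11301/14773

h'(x) = −12x^3 − 3x^2 − 8x + 1.
h(1) = −4, h'(1) = −22, so x₁ = 1 − (−4)/(−22) = 9/11.
h(9/11) = −11004/14641, h'(9/11) = −18802/1331, so x₂ = (9/11) − (−11004/14641)/(−18802/1331) = 11301/14773.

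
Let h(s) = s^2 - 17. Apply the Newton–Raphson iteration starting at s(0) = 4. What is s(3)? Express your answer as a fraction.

h'(s) = 2s.
h(4) = -1, h'(4) = 8, so s(1) = 4 - (-1)/8 = 33/8.
h(33/8) = 1/64, h'(33/8) = 33/4, so s(2) = (33/8) - (1/64)/(33/4) = 2177/528.
h(2177/528) = 1/278784, h'(2177/528) = 2177/264, so s(3) = (2177/528) - (1/278784)/(2177/264) = 9478657/2298912.

9478657/2298912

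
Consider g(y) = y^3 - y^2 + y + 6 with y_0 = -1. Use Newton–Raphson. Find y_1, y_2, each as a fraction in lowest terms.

y_1 = -3/2, y_2 = -60/43

g'(y) = 3y^2 - 2y + 1.
g(-1) = 3, g'(-1) = 6, so y_1 = (-1) - 3/6 = -3/2.
g(-3/2) = -9/8, g'(-3/2) = 43/4, so y_2 = (-3/2) - (-9/8)/(43/4) = -60/43.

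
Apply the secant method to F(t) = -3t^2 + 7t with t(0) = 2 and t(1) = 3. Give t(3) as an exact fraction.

81/35

F(2) = 2, F(3) = -6. t(2) = 3 - (-6)·(3 - 2)/((-6) - 2) = 9/4.
F(3) = -6, F(9/4) = 9/16. t(3) = (9/4) - (9/16)·((9/4) - 3)/((9/16) - (-6)) = 81/35.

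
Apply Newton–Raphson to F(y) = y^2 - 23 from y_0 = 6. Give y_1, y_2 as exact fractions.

y_1 = 59/12, y_2 = 6793/1416

F'(y) = 2y.
F(6) = 13, F'(6) = 12, so y_1 = 6 - 13/12 = 59/12.
F(59/12) = 169/144, F'(59/12) = 59/6, so y_2 = (59/12) - (169/144)/(59/6) = 6793/1416.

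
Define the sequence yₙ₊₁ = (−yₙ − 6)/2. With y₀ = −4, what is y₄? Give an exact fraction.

y₁ = (−(−4) − 6)/2 = −1.
y₂ = (−(−1) − 6)/2 = −5/2.
y₃ = (−(−5/2) − 6)/2 = −7/4.
y₄ = (−(−7/4) − 6)/2 = −17/8.

−17/8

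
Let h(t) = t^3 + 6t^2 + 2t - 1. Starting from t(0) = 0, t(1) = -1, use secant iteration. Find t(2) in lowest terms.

h(0) = -1, h(-1) = 2. t(2) = (-1) - 2·((-1) - 0)/(2 - (-1)) = -1/3.

-1/3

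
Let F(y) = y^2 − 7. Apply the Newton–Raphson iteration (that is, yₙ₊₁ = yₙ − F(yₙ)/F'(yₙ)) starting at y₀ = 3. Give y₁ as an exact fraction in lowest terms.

8/3

F'(y) = 2y.
F(3) = 2, F'(3) = 6, so y₁ = 3 − 2/6 = 8/3.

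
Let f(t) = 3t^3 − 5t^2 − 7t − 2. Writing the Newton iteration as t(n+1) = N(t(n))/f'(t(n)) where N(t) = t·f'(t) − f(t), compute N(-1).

−9

f'(t) = 9t^2 − 10t − 7.
N(t) = t·f'(t) − f(t) = t·(9t^2 − 10t − 7) − (3t^3 − 5t^2 − 7t − 2) = 6t^3 − 5t^2 + 2.
N(-1) = −9.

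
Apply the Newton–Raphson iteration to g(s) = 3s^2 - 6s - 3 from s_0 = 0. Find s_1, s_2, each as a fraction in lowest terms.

s_1 = -1/2, s_2 = -5/12

g'(s) = 6s - 6.
g(0) = -3, g'(0) = -6, so s_1 = 0 - (-3)/(-6) = -1/2.
g(-1/2) = 3/4, g'(-1/2) = -9, so s_2 = (-1/2) - (3/4)/(-9) = -5/12.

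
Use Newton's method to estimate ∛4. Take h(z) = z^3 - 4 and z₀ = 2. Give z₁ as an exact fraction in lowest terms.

5/3

h'(z) = 3z^2.
h(2) = 4, h'(2) = 12, so z₁ = 2 - 4/12 = 5/3.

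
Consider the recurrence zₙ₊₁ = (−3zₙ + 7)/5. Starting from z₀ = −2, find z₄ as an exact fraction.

314/625

z₁ = (−3·(−2) + 7)/5 = 13/5.
z₂ = (−3·(13/5) + 7)/5 = −4/25.
z₃ = (−3·(−4/25) + 7)/5 = 187/125.
z₄ = (−3·(187/125) + 7)/5 = 314/625.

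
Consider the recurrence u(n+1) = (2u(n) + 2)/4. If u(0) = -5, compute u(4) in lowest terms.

5/8

u(1) = (2·(-5) + 2)/4 = -2.
u(2) = (2·(-2) + 2)/4 = -1/2.
u(3) = (2·(-1/2) + 2)/4 = 1/4.
u(4) = (2·(1/4) + 2)/4 = 5/8.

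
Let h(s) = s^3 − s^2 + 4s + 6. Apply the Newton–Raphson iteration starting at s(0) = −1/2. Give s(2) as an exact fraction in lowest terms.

−20617/20470

h'(s) = 3s^2 − 2s + 4.
h(−1/2) = 29/8, h'(−1/2) = 23/4, so s(1) = (−1/2) − (29/8)/(23/4) = −26/23.
h(−26/23) = −15138/12167, h'(−26/23) = 5340/529, so s(2) = (−26/23) − (−15138/12167)/(5340/529) = −20617/20470.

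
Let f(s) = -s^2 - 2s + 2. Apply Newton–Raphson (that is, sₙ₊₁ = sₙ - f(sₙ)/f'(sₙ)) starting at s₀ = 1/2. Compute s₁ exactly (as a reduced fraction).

f'(s) = -2s - 2.
f(1/2) = 3/4, f'(1/2) = -3, so s₁ = (1/2) - (3/4)/(-3) = 3/4.

3/4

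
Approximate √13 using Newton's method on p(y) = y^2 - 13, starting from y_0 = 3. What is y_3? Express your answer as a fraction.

14159/3927

p'(y) = 2y.
p(3) = -4, p'(3) = 6, so y_1 = 3 - (-4)/6 = 11/3.
p(11/3) = 4/9, p'(11/3) = 22/3, so y_2 = (11/3) - (4/9)/(22/3) = 119/33.
p(119/33) = 4/1089, p'(119/33) = 238/33, so y_3 = (119/33) - (4/1089)/(238/33) = 14159/3927.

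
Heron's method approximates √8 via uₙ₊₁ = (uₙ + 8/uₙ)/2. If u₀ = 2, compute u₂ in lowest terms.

u₁ = (2 + 8/2)/2 = 3.
u₂ = (3 + 8/3)/2 = 17/6.

17/6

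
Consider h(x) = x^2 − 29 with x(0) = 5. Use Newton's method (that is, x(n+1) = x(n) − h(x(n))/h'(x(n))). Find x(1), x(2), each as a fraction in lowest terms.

h'(x) = 2x.
h(5) = −4, h'(5) = 10, so x(1) = 5 − (−4)/10 = 27/5.
h(27/5) = 4/25, h'(27/5) = 54/5, so x(2) = (27/5) − (4/25)/(54/5) = 727/135.

x(1) = 27/5, x(2) = 727/135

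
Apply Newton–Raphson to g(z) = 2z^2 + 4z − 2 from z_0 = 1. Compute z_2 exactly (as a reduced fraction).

5/12

g'(z) = 4z + 4.
g(1) = 4, g'(1) = 8, so z_1 = 1 − 4/8 = 1/2.
g(1/2) = 1/2, g'(1/2) = 6, so z_2 = (1/2) − (1/2)/6 = 5/12.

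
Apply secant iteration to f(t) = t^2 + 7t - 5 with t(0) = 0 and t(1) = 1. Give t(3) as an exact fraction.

f(0) = -5, f(1) = 3. t(2) = 1 - 3·(1 - 0)/(3 - (-5)) = 5/8.
f(1) = 3, f(5/8) = -15/64. t(3) = (5/8) - (-15/64)·((5/8) - 1)/((-15/64) - 3) = 15/23.

15/23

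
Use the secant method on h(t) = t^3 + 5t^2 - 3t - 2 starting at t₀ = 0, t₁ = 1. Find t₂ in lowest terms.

h(0) = -2, h(1) = 1. t₂ = 1 - 1·(1 - 0)/(1 - (-2)) = 2/3.

2/3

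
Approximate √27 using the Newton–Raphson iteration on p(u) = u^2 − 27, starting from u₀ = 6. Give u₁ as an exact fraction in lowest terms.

p'(u) = 2u.
p(6) = 9, p'(6) = 12, so u₁ = 6 − 9/12 = 21/4.

21/4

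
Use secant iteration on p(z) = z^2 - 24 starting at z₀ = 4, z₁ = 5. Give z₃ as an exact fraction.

p(4) = -8, p(5) = 1. z₂ = 5 - 1·(5 - 4)/(1 - (-8)) = 44/9.
p(5) = 1, p(44/9) = -8/81. z₃ = (44/9) - (-8/81)·((44/9) - 5)/((-8/81) - 1) = 436/89.

436/89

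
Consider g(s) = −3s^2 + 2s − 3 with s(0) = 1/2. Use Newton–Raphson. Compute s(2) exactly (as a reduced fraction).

−195/248

g'(s) = −6s + 2.
g(1/2) = −11/4, g'(1/2) = −1, so s(1) = (1/2) − (−11/4)/(−1) = −9/4.
g(−9/4) = −363/16, g'(−9/4) = 31/2, so s(2) = (−9/4) − (−363/16)/(31/2) = −195/248.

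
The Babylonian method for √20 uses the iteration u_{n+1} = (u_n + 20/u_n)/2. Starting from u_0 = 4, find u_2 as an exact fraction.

u_1 = (4 + 20/4)/2 = 9/2.
u_2 = (9/2 + 20/(9/2))/2 = 161/36.

161/36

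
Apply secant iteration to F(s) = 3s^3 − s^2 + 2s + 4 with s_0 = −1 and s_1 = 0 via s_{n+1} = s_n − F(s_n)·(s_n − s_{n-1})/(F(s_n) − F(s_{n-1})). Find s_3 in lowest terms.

−1

F(−1) = −2, F(0) = 4. s_2 = 0 − 4·(0 − (−1))/(4 − (−2)) = −2/3.
F(0) = 4, F(−2/3) = 4/3. s_3 = (−2/3) − (4/3)·((−2/3) − 0)/((4/3) − 4) = −1.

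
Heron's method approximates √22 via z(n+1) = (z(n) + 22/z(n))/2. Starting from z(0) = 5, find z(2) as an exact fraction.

4409/940

z(1) = (5 + 22/5)/2 = 47/10.
z(2) = (47/10 + 22/(47/10))/2 = 4409/940.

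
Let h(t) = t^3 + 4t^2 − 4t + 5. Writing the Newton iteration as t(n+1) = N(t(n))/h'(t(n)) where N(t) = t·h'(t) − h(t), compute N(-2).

h'(t) = 3t^2 + 8t − 4.
N(t) = t·h'(t) − h(t) = t·(3t^2 + 8t − 4) − (t^3 + 4t^2 − 4t + 5) = 2t^3 + 4t^2 − 5.
N(-2) = −5.

−5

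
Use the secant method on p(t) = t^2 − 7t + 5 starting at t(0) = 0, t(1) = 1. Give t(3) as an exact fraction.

p(0) = 5, p(1) = −1. t(2) = 1 − (−1)·(1 − 0)/((−1) − 5) = 5/6.
p(1) = −1, p(5/6) = −5/36. t(3) = (5/6) − (−5/36)·((5/6) − 1)/((−5/36) − (−1)) = 25/31.

25/31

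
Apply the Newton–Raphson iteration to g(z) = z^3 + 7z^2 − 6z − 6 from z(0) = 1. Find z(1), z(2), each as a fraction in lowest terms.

z(1) = 15/11, z(2) = 10687/8283

g'(z) = 3z^2 + 14z − 6.
g(1) = −4, g'(1) = 11, so z(1) = 1 − (−4)/11 = 15/11.
g(15/11) = 1824/1331, g'(15/11) = 2259/121, so z(2) = (15/11) − (1824/1331)/(2259/121) = 10687/8283.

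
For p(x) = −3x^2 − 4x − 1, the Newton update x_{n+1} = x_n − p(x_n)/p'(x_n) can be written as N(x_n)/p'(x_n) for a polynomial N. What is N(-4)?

p'(x) = −6x − 4.
N(x) = x·p'(x) − p(x) = x·(−6x − 4) − (−3x^2 − 4x − 1) = −3x^2 + 1.
N(-4) = −47.

−47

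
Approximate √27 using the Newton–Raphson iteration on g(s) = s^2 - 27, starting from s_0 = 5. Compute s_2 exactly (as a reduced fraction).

1351/260

g'(s) = 2s.
g(5) = -2, g'(5) = 10, so s_1 = 5 - (-2)/10 = 26/5.
g(26/5) = 1/25, g'(26/5) = 52/5, so s_2 = (26/5) - (1/25)/(52/5) = 1351/260.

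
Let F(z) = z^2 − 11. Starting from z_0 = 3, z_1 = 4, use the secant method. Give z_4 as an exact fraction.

F(3) = −2, F(4) = 5. z_2 = 4 − 5·(4 − 3)/(5 − (−2)) = 23/7.
F(4) = 5, F(23/7) = −10/49. z_3 = (23/7) − (−10/49)·((23/7) − 4)/((−10/49) − 5) = 169/51.
F(23/7) = −10/49, F(169/51) = −50/2601. z_4 = (169/51) − (−50/2601)·((169/51) − (23/7))/((−50/2601) − (−10/49)) = 3907/1178.

3907/1178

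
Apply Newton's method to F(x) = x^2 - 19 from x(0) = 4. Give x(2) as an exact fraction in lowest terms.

F'(x) = 2x.
F(4) = -3, F'(4) = 8, so x(1) = 4 - (-3)/8 = 35/8.
F(35/8) = 9/64, F'(35/8) = 35/4, so x(2) = (35/8) - (9/64)/(35/4) = 2441/560.

2441/560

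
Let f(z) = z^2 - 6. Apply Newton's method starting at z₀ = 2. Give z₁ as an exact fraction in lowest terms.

5/2

f'(z) = 2z.
f(2) = -2, f'(2) = 4, so z₁ = 2 - (-2)/4 = 5/2.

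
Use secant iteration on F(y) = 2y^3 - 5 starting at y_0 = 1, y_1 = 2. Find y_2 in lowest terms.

17/14

F(1) = -3, F(2) = 11. y_2 = 2 - 11·(2 - 1)/(11 - (-3)) = 17/14.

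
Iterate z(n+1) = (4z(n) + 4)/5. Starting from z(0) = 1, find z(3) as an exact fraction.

308/125

z(1) = (4·1 + 4)/5 = 8/5.
z(2) = (4·(8/5) + 4)/5 = 52/25.
z(3) = (4·(52/25) + 4)/5 = 308/125.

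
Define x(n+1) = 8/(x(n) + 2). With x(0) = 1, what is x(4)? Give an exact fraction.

52/27

x(1) = 8/(1 + 2) = 8/3.
x(2) = 8/(8/3 + 2) = 12/7.
x(3) = 8/(12/7 + 2) = 28/13.
x(4) = 8/(28/13 + 2) = 52/27.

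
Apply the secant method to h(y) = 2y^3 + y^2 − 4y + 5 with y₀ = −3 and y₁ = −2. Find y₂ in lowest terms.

−59/29

h(−3) = −28, h(−2) = 1. y₂ = (−2) − 1·((−2) − (−3))/(1 − (−28)) = −59/29.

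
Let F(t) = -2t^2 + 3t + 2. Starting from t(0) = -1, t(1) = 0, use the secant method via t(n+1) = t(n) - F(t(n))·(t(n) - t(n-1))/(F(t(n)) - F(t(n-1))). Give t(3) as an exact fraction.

-10/19

F(-1) = -3, F(0) = 2. t(2) = 0 - 2·(0 - (-1))/(2 - (-3)) = -2/5.
F(0) = 2, F(-2/5) = 12/25. t(3) = (-2/5) - (12/25)·((-2/5) - 0)/((12/25) - 2) = -10/19.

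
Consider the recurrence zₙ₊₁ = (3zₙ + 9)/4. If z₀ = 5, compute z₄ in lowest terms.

495/64

z₁ = (3·5 + 9)/4 = 6.
z₂ = (3·6 + 9)/4 = 27/4.
z₃ = (3·(27/4) + 9)/4 = 117/16.
z₄ = (3·(117/16) + 9)/4 = 495/64.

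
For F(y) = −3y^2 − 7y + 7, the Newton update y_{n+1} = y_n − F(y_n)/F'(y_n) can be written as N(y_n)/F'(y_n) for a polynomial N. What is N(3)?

−34

F'(y) = −6y − 7.
N(y) = y·F'(y) − F(y) = y·(−6y − 7) − (−3y^2 − 7y + 7) = −3y^2 − 7.
N(3) = −34.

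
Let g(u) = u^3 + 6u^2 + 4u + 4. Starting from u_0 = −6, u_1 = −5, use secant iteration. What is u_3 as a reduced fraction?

−99614/18409

g(−6) = −20, g(−5) = 9. u_2 = (−5) − 9·((−5) − (−6))/(9 − (−20)) = −154/29.
g(−5) = 9, g(−154/29) = 53820/24389. u_3 = (−154/29) − (53820/24389)·((−154/29) − (−5))/((53820/24389) − 9) = −99614/18409.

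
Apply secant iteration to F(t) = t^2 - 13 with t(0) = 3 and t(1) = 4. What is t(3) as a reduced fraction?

F(3) = -4, F(4) = 3. t(2) = 4 - 3·(4 - 3)/(3 - (-4)) = 25/7.
F(4) = 3, F(25/7) = -12/49. t(3) = (25/7) - (-12/49)·((25/7) - 4)/((-12/49) - 3) = 191/53.

191/53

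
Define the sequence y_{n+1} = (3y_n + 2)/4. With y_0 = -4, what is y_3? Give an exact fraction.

y_1 = (3·(-4) + 2)/4 = -5/2.
y_2 = (3·(-5/2) + 2)/4 = -11/8.
y_3 = (3·(-11/8) + 2)/4 = -17/32.

-17/32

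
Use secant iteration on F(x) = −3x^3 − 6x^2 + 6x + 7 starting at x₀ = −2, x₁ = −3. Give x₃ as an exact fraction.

−8559/3637

F(−2) = −5, F(−3) = 16. x₂ = (−3) − 16·((−3) − (−2))/(16 − (−5)) = −47/21.
F(−3) = 16, F(−47/21) = −8800/3087. x₃ = (−47/21) − (−8800/3087)·((−47/21) − (−3))/((−8800/3087) − 16) = −8559/3637.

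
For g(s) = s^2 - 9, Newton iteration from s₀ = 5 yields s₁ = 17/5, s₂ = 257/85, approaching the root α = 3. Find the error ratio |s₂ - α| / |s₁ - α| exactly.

s₁ - α = 17/5 - 3 = 2/5, so |s₁ - α| = 2/5.
s₂ - α = 257/85 - 3 = 2/85, so |s₂ - α| = 2/85.
Ratio = (2/85) / (2/5) = 1/17.

1/17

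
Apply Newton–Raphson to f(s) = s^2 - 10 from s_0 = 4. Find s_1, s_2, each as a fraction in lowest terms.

f'(s) = 2s.
f(4) = 6, f'(4) = 8, so s_1 = 4 - 6/8 = 13/4.
f(13/4) = 9/16, f'(13/4) = 13/2, so s_2 = (13/4) - (9/16)/(13/2) = 329/104.

s_1 = 13/4, s_2 = 329/104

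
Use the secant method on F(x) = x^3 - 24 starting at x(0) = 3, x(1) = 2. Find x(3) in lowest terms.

F(3) = 3, F(2) = -16. x(2) = 2 - (-16)·(2 - 3)/((-16) - 3) = 54/19.
F(2) = -16, F(54/19) = -7152/6859. x(3) = (54/19) - (-7152/6859)·((54/19) - 2)/((-7152/6859) - (-16)) = 4650/1603.

4650/1603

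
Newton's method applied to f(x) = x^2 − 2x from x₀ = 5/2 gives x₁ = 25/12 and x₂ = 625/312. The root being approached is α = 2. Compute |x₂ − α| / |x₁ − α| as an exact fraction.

1/26

x₁ − α = 25/12 − 2 = 1/12, so |x₁ − α| = 1/12.
x₂ − α = 625/312 − 2 = 1/312, so |x₂ − α| = 1/312.
Ratio = (1/312) / (1/12) = 1/26.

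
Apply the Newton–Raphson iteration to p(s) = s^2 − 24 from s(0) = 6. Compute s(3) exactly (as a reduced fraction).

p'(s) = 2s.
p(6) = 12, p'(6) = 12, so s(1) = 6 − 12/12 = 5.
p(5) = 1, p'(5) = 10, so s(2) = 5 − 1/10 = 49/10.
p(49/10) = 1/100, p'(49/10) = 49/5, so s(3) = (49/10) − (1/100)/(49/5) = 4801/980.

4801/980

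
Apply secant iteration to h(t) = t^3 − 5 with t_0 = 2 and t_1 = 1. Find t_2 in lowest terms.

11/7

h(2) = 3, h(1) = −4. t_2 = 1 − (−4)·(1 − 2)/((−4) − 3) = 11/7.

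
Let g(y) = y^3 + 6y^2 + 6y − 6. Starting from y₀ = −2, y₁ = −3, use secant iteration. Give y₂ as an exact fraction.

g(−2) = −2, g(−3) = 3. y₂ = (−3) − 3·((−3) − (−2))/(3 − (−2)) = −12/5.

−12/5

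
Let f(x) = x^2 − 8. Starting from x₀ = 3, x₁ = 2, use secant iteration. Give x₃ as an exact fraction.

17/6

f(3) = 1, f(2) = −4. x₂ = 2 − (−4)·(2 − 3)/((−4) − 1) = 14/5.
f(2) = −4, f(14/5) = −4/25. x₃ = (14/5) − (−4/25)·((14/5) − 2)/((−4/25) − (−4)) = 17/6.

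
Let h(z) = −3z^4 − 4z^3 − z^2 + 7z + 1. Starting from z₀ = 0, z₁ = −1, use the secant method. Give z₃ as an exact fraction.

h(0) = 1, h(−1) = −6. z₂ = (−1) − (−6)·((−1) − 0)/((−6) − 1) = −1/7.
h(−1) = −6, h(−1/7) = −24/2401. z₃ = (−1/7) − (−24/2401)·((−1/7) − (−1))/((−24/2401) − (−6)) = −113/799.

−113/799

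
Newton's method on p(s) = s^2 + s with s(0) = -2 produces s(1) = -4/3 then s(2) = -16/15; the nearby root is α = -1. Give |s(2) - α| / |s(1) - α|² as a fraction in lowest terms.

3/5

s(1) - α = -4/3 - (-1) = -4/3 + 1 = -1/3, so |s(1) - α| = 1/3.
s(2) - α = -16/15 - (-1) = -16/15 + 1 = -1/15, so |s(2) - α| = 1/15.
|s(1) - α|² = 1/9.
Ratio = (1/15) / (1/9) = 3/5.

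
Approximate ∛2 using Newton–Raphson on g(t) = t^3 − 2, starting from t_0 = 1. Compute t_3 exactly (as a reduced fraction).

1126819/894348

g'(t) = 3t^2.
g(1) = −1, g'(1) = 3, so t_1 = 1 − (−1)/3 = 4/3.
g(4/3) = 10/27, g'(4/3) = 16/3, so t_2 = (4/3) − (10/27)/(16/3) = 91/72.
g(91/72) = 7075/373248, g'(91/72) = 8281/1728, so t_3 = (91/72) − (7075/373248)/(8281/1728) = 1126819/894348.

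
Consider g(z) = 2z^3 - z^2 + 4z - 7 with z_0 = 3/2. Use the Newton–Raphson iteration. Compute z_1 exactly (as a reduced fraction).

73/58

g'(z) = 6z^2 - 2z + 4.
g(3/2) = 7/2, g'(3/2) = 29/2, so z_1 = (3/2) - (7/2)/(29/2) = 73/58.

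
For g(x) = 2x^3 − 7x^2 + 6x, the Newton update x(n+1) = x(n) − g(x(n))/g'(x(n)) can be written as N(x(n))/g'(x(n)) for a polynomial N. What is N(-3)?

g'(x) = 6x^2 − 14x + 6.
N(x) = x·g'(x) − g(x) = x·(6x^2 − 14x + 6) − (2x^3 − 7x^2 + 6x) = 4x^3 − 7x^2.
N(-3) = −171.

−171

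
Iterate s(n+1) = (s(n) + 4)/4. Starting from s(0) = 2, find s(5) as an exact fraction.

s(1) = (2 + 4)/4 = 3/2.
s(2) = ((3/2) + 4)/4 = 11/8.
s(3) = ((11/8) + 4)/4 = 43/32.
s(4) = ((43/32) + 4)/4 = 171/128.
s(5) = ((171/128) + 4)/4 = 683/512.

683/512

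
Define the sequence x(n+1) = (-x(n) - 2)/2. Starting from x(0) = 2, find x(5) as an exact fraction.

x(1) = (-2 - 2)/2 = -2.
x(2) = (-(-2) - 2)/2 = 0.
x(3) = (-0 - 2)/2 = -1.
x(4) = (-(-1) - 2)/2 = -1/2.
x(5) = (-(-1/2) - 2)/2 = -3/4.

-3/4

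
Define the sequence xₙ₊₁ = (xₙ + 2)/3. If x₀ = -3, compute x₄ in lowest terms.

77/81

x₁ = ((-3) + 2)/3 = -1/3.
x₂ = ((-1/3) + 2)/3 = 5/9.
x₃ = ((5/9) + 2)/3 = 23/27.
x₄ = ((23/27) + 2)/3 = 77/81.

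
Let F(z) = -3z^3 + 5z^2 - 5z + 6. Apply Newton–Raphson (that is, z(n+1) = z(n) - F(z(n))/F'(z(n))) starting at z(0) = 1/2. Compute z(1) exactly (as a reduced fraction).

22/9

F'(z) = -9z^2 + 10z - 5.
F(1/2) = 35/8, F'(1/2) = -9/4, so z(1) = (1/2) - (35/8)/(-9/4) = 22/9.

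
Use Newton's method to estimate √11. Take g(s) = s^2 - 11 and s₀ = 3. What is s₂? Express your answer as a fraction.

199/60

g'(s) = 2s.
g(3) = -2, g'(3) = 6, so s₁ = 3 - (-2)/6 = 10/3.
g(10/3) = 1/9, g'(10/3) = 20/3, so s₂ = (10/3) - (1/9)/(20/3) = 199/60.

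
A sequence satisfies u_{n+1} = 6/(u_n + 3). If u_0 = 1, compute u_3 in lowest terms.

u_1 = 6/(1 + 3) = 3/2.
u_2 = 6/(3/2 + 3) = 4/3.
u_3 = 6/(4/3 + 3) = 18/13.

18/13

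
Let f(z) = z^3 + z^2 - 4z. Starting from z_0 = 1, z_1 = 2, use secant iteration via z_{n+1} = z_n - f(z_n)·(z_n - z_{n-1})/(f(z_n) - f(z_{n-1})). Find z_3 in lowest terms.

f(1) = -2, f(2) = 4. z_2 = 2 - 4·(2 - 1)/(4 - (-2)) = 4/3.
f(2) = 4, f(4/3) = -32/27. z_3 = (4/3) - (-32/27)·((4/3) - 2)/((-32/27) - 4) = 52/35.

52/35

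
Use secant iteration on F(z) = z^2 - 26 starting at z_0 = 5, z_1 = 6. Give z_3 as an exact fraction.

311/61

F(5) = -1, F(6) = 10. z_2 = 6 - 10·(6 - 5)/(10 - (-1)) = 56/11.
F(6) = 10, F(56/11) = -10/121. z_3 = (56/11) - (-10/121)·((56/11) - 6)/((-10/121) - 10) = 311/61.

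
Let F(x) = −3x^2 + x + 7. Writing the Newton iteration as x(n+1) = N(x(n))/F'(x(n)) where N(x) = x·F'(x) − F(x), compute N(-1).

−10

F'(x) = −6x + 1.
N(x) = x·F'(x) − F(x) = x·(−6x + 1) − (−3x^2 + x + 7) = −3x^2 − 7.
N(-1) = −10.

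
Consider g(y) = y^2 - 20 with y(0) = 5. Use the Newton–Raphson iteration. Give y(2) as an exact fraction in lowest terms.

g'(y) = 2y.
g(5) = 5, g'(5) = 10, so y(1) = 5 - 5/10 = 9/2.
g(9/2) = 1/4, g'(9/2) = 9, so y(2) = (9/2) - (1/4)/9 = 161/36.

161/36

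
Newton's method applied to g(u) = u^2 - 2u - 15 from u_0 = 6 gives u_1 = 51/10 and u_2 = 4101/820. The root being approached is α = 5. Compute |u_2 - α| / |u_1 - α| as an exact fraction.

1/82

u_1 - α = 51/10 - 5 = 1/10, so |u_1 - α| = 1/10.
u_2 - α = 4101/820 - 5 = 1/820, so |u_2 - α| = 1/820.
Ratio = (1/820) / (1/10) = 1/82.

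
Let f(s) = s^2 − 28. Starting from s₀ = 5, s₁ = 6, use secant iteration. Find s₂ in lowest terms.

58/11

f(5) = −3, f(6) = 8. s₂ = 6 − 8·(6 − 5)/(8 − (−3)) = 58/11.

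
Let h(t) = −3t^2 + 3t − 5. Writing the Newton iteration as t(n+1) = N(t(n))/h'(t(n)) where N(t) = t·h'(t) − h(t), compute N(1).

h'(t) = −6t + 3.
N(t) = t·h'(t) − h(t) = t·(−6t + 3) − (−3t^2 + 3t − 5) = −3t^2 + 5.
N(1) = 2.

2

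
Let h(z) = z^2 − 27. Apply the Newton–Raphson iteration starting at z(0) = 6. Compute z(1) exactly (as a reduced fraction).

21/4

h'(z) = 2z.
h(6) = 9, h'(6) = 12, so z(1) = 6 − 9/12 = 21/4.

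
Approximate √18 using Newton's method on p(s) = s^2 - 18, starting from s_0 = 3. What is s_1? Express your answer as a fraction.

p'(s) = 2s.
p(3) = -9, p'(3) = 6, so s_1 = 3 - (-9)/6 = 9/2.

9/2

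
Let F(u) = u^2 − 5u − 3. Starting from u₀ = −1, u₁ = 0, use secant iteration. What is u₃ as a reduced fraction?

F(−1) = 3, F(0) = −3. u₂ = 0 − (−3)·(0 − (−1))/((−3) − 3) = −1/2.
F(0) = −3, F(−1/2) = −1/4. u₃ = (−1/2) − (−1/4)·((−1/2) − 0)/((−1/4) − (−3)) = −6/11.

−6/11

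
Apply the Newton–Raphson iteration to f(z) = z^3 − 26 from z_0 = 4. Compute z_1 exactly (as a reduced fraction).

f'(z) = 3z^2.
f(4) = 38, f'(4) = 48, so z_1 = 4 − 38/48 = 77/24.

77/24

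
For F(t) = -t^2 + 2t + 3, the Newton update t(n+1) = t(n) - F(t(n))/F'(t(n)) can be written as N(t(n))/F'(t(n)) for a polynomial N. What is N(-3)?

F'(t) = -2t + 2.
N(t) = t·F'(t) - F(t) = t·(-2t + 2) - (-t^2 + 2t + 3) = -t^2 - 3.
N(-3) = -12.

-12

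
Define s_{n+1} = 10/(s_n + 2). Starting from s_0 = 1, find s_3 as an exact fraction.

80/31

s_1 = 10/(1 + 2) = 10/3.
s_2 = 10/(10/3 + 2) = 15/8.
s_3 = 10/(15/8 + 2) = 80/31.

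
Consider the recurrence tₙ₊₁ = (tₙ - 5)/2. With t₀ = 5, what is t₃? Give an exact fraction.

t₁ = (5 - 5)/2 = 0.
t₂ = (0 - 5)/2 = -5/2.
t₃ = ((-5/2) - 5)/2 = -15/4.

-15/4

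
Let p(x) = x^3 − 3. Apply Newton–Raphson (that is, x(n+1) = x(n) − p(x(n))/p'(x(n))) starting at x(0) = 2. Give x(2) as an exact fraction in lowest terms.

9451/6498

p'(x) = 3x^2.
p(2) = 5, p'(2) = 12, so x(1) = 2 − 5/12 = 19/12.
p(19/12) = 1675/1728, p'(19/12) = 361/48, so x(2) = (19/12) − (1675/1728)/(361/48) = 9451/6498.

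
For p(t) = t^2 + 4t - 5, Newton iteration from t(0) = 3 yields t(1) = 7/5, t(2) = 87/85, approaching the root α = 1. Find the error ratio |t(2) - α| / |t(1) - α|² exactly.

5/34

t(1) - α = 7/5 - 1 = 2/5, so |t(1) - α| = 2/5.
t(2) - α = 87/85 - 1 = 2/85, so |t(2) - α| = 2/85.
|t(1) - α|² = 4/25.
Ratio = (2/85) / (4/25) = 5/34.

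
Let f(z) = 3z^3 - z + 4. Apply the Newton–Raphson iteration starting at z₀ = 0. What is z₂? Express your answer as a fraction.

380/143

f'(z) = 9z^2 - 1.
f(0) = 4, f'(0) = -1, so z₁ = 0 - 4/(-1) = 4.
f(4) = 192, f'(4) = 143, so z₂ = 4 - 192/143 = 380/143.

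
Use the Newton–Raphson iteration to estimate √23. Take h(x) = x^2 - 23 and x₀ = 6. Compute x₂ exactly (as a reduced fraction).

6793/1416

h'(x) = 2x.
h(6) = 13, h'(6) = 12, so x₁ = 6 - 13/12 = 59/12.
h(59/12) = 169/144, h'(59/12) = 59/6, so x₂ = (59/12) - (169/144)/(59/6) = 6793/1416.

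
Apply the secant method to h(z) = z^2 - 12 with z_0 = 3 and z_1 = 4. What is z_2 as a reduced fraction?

24/7

h(3) = -3, h(4) = 4. z_2 = 4 - 4·(4 - 3)/(4 - (-3)) = 24/7.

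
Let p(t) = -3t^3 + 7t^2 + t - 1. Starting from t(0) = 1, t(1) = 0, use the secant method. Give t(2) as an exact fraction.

1/5

p(1) = 4, p(0) = -1. t(2) = 0 - (-1)·(0 - 1)/((-1) - 4) = 1/5.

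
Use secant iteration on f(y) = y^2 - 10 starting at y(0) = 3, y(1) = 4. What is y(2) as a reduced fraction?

22/7

f(3) = -1, f(4) = 6. y(2) = 4 - 6·(4 - 3)/(6 - (-1)) = 22/7.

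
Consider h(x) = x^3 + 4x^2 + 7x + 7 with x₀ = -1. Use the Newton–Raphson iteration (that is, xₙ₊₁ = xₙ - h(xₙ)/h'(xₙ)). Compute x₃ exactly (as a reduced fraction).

h'(x) = 3x^2 + 8x + 7.
h(-1) = 3, h'(-1) = 2, so x₁ = (-1) - 3/2 = -5/2.
h(-5/2) = -9/8, h'(-5/2) = 23/4, so x₂ = (-5/2) - (-9/8)/(23/4) = -53/23.
h(-53/23) = -1539/12167, h'(-53/23) = 2378/529, so x₃ = (-53/23) - (-1539/12167)/(2378/529) = -124495/54694.

-124495/54694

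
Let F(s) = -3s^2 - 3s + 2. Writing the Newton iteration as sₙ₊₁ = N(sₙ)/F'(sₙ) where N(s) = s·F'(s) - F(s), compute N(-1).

F'(s) = -6s - 3.
N(s) = s·F'(s) - F(s) = s·(-6s - 3) - (-3s^2 - 3s + 2) = -3s^2 - 2.
N(-1) = -5.

-5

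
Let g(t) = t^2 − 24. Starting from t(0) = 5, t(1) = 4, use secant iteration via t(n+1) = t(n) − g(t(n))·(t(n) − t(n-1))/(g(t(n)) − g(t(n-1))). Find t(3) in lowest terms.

g(5) = 1, g(4) = −8. t(2) = 4 − (−8)·(4 − 5)/((−8) − 1) = 44/9.
g(4) = −8, g(44/9) = −8/81. t(3) = (44/9) − (−8/81)·((44/9) − 4)/((−8/81) − (−8)) = 49/10.

49/10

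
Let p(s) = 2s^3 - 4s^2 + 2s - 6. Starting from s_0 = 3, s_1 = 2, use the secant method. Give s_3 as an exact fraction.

1182/541

p(3) = 18, p(2) = -2. s_2 = 2 - (-2)·(2 - 3)/((-2) - 18) = 21/10.
p(2) = -2, p(21/10) = -459/500. s_3 = (21/10) - (-459/500)·((21/10) - 2)/((-459/500) - (-2)) = 1182/541.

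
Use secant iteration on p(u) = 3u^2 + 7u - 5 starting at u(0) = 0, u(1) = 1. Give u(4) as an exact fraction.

269/469

p(0) = -5, p(1) = 5. u(2) = 1 - 5·(1 - 0)/(5 - (-5)) = 1/2.
p(1) = 5, p(1/2) = -3/4. u(3) = (1/2) - (-3/4)·((1/2) - 1)/((-3/4) - 5) = 13/23.
p(1/2) = -3/4, p(13/23) = -45/529. u(4) = (13/23) - (-45/529)·((13/23) - (1/2))/((-45/529) - (-3/4)) = 269/469.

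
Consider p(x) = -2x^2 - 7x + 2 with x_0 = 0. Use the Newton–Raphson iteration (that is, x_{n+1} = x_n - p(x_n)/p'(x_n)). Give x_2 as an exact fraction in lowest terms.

106/399

p'(x) = -4x - 7.
p(0) = 2, p'(0) = -7, so x_1 = 0 - 2/(-7) = 2/7.
p(2/7) = -8/49, p'(2/7) = -57/7, so x_2 = (2/7) - (-8/49)/(-57/7) = 106/399.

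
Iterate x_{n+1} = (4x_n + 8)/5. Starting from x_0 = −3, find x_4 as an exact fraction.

2184/625

x_1 = (4·(−3) + 8)/5 = −4/5.
x_2 = (4·(−4/5) + 8)/5 = 24/25.
x_3 = (4·(24/25) + 8)/5 = 296/125.
x_4 = (4·(296/125) + 8)/5 = 2184/625.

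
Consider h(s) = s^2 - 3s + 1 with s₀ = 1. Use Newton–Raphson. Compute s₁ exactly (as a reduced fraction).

0

h'(s) = 2s - 3.
h(1) = -1, h'(1) = -1, so s₁ = 1 - (-1)/(-1) = 0.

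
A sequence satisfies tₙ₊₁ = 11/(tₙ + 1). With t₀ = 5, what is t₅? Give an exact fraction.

t₁ = 11/(5 + 1) = 11/6.
t₂ = 11/(11/6 + 1) = 66/17.
t₃ = 11/(66/17 + 1) = 187/83.
t₄ = 11/(187/83 + 1) = 913/270.
t₅ = 11/(913/270 + 1) = 2970/1183.

2970/1183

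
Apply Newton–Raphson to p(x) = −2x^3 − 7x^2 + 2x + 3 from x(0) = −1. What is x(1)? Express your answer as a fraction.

p'(x) = −6x^2 − 14x + 2.
p(−1) = −4, p'(−1) = 10, so x(1) = (−1) − (−4)/10 = −3/5.

−3/5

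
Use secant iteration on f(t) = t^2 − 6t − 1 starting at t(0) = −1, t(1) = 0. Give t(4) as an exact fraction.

f(−1) = 6, f(0) = −1. t(2) = 0 − (−1)·(0 − (−1))/((−1) − 6) = −1/7.
f(0) = −1, f(−1/7) = −6/49. t(3) = (−1/7) − (−6/49)·((−1/7) − 0)/((−6/49) − (−1)) = −7/43.
f(−1/7) = −6/49, f(−7/43) = 6/1849. t(4) = (−7/43) − (6/1849)·((−7/43) − (−1/7))/((6/1849) − (−6/49)) = −154/949.

−154/949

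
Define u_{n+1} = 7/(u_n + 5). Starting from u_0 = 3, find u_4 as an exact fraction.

u_1 = 7/(3 + 5) = 7/8.
u_2 = 7/(7/8 + 5) = 56/47.
u_3 = 7/(56/47 + 5) = 329/291.
u_4 = 7/(329/291 + 5) = 2037/1784.

2037/1784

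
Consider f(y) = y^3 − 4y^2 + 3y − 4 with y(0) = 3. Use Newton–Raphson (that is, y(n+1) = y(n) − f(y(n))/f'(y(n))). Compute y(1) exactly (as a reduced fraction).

f'(y) = 3y^2 − 8y + 3.
f(3) = −4, f'(3) = 6, so y(1) = 3 − (−4)/6 = 11/3.

11/3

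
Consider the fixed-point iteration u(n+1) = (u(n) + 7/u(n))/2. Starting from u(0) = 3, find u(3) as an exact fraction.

32257/12192

u(1) = (3 + 7/3)/2 = 8/3.
u(2) = (8/3 + 7/(8/3))/2 = 127/48.
u(3) = (127/48 + 7/(127/48))/2 = 32257/12192.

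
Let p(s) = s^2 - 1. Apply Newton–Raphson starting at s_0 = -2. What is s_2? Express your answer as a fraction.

-41/40

p'(s) = 2s.
p(-2) = 3, p'(-2) = -4, so s_1 = (-2) - 3/(-4) = -5/4.
p(-5/4) = 9/16, p'(-5/4) = -5/2, so s_2 = (-5/4) - (9/16)/(-5/2) = -41/40.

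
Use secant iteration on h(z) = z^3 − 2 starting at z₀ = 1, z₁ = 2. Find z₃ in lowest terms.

75/62

h(1) = −1, h(2) = 6. z₂ = 2 − 6·(2 − 1)/(6 − (−1)) = 8/7.
h(2) = 6, h(8/7) = −174/343. z₃ = (8/7) − (−174/343)·((8/7) − 2)/((−174/343) − 6) = 75/62.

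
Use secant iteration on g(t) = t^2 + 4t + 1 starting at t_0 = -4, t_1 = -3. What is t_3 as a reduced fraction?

-15/4

g(-4) = 1, g(-3) = -2. t_2 = (-3) - (-2)·((-3) - (-4))/((-2) - 1) = -11/3.
g(-3) = -2, g(-11/3) = -2/9. t_3 = (-11/3) - (-2/9)·((-11/3) - (-3))/((-2/9) - (-2)) = -15/4.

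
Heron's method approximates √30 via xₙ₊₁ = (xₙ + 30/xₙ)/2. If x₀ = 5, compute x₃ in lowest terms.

x₁ = (5 + 30/5)/2 = 11/2.
x₂ = (11/2 + 30/(11/2))/2 = 241/44.
x₃ = (241/44 + 30/(241/44))/2 = 116161/21208.

116161/21208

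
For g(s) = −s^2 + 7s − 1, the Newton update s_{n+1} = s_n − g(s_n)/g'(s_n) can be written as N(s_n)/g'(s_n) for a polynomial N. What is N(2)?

g'(s) = −2s + 7.
N(s) = s·g'(s) − g(s) = s·(−2s + 7) − (−s^2 + 7s − 1) = −s^2 + 1.
N(2) = −3.

−3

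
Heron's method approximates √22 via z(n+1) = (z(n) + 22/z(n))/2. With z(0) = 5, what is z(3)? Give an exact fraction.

38878481/8288920

z(1) = (5 + 22/5)/2 = 47/10.
z(2) = (47/10 + 22/(47/10))/2 = 4409/940.
z(3) = (4409/940 + 22/(4409/940))/2 = 38878481/8288920.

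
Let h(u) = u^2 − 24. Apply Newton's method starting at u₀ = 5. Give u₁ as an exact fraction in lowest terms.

h'(u) = 2u.
h(5) = 1, h'(5) = 10, so u₁ = 5 − 1/10 = 49/10.

49/10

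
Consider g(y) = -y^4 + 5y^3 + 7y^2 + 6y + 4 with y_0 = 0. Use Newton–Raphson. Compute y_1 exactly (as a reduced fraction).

-2/3

g'(y) = -4y^3 + 15y^2 + 14y + 6.
g(0) = 4, g'(0) = 6, so y_1 = 0 - 4/6 = -2/3.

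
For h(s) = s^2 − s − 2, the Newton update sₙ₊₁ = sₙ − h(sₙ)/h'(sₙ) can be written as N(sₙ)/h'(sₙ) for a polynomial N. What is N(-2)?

6

h'(s) = 2s − 1.
N(s) = s·h'(s) − h(s) = s·(2s − 1) − (s^2 − s − 2) = s^2 + 2.
N(-2) = 6.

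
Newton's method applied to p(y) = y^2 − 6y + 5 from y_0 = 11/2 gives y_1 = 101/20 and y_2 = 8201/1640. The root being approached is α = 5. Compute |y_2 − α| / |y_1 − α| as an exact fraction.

y_1 − α = 101/20 − 5 = 1/20, so |y_1 − α| = 1/20.
y_2 − α = 8201/1640 − 5 = 1/1640, so |y_2 − α| = 1/1640.
Ratio = (1/1640) / (1/20) = 1/82.

1/82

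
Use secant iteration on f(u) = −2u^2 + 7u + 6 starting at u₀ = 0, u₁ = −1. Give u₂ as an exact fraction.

f(0) = 6, f(−1) = −3. u₂ = (−1) − (−3)·((−1) − 0)/((−3) − 6) = −2/3.

−2/3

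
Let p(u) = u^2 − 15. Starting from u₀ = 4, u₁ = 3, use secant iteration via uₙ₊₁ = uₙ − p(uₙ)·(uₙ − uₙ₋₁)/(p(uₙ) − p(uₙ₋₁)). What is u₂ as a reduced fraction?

p(4) = 1, p(3) = −6. u₂ = 3 − (−6)·(3 − 4)/((−6) − 1) = 27/7.

27/7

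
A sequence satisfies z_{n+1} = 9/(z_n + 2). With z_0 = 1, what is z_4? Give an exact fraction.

z_1 = 9/(1 + 2) = 3.
z_2 = 9/(3 + 2) = 9/5.
z_3 = 9/(9/5 + 2) = 45/19.
z_4 = 9/(45/19 + 2) = 171/83.

171/83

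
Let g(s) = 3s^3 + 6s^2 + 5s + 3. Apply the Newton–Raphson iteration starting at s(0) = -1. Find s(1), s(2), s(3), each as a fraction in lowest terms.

g'(s) = 9s^2 + 12s + 5.
g(-1) = 1, g'(-1) = 2, so s(1) = (-1) - 1/2 = -3/2.
g(-3/2) = -9/8, g'(-3/2) = 29/4, so s(2) = (-3/2) - (-9/8)/(29/4) = -39/29.
g(-39/29) = -4131/24389, g'(-39/29) = 4322/841, so s(3) = (-39/29) - (-4131/24389)/(4322/841) = -164427/125338.

s(1) = -3/2, s(2) = -39/29, s(3) = -164427/125338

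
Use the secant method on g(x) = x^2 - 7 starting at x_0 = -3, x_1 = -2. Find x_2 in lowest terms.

g(-3) = 2, g(-2) = -3. x_2 = (-2) - (-3)·((-2) - (-3))/((-3) - 2) = -13/5.

-13/5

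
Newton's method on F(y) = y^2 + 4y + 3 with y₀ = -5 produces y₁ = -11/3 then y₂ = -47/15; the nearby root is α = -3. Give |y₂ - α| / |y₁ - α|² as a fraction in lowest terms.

y₁ - α = -11/3 - (-3) = -11/3 + 3 = -2/3, so |y₁ - α| = 2/3.
y₂ - α = -47/15 - (-3) = -47/15 + 3 = -2/15, so |y₂ - α| = 2/15.
|y₁ - α|² = 4/9.
Ratio = (2/15) / (4/9) = 3/10.

3/10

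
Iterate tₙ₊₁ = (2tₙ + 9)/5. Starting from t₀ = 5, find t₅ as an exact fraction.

t₁ = (2·5 + 9)/5 = 19/5.
t₂ = (2·(19/5) + 9)/5 = 83/25.
t₃ = (2·(83/25) + 9)/5 = 391/125.
t₄ = (2·(391/125) + 9)/5 = 1907/625.
t₅ = (2·(1907/625) + 9)/5 = 9439/3125.

9439/3125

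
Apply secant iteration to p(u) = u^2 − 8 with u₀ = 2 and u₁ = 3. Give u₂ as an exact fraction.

14/5

p(2) = −4, p(3) = 1. u₂ = 3 − 1·(3 − 2)/(1 − (−4)) = 14/5.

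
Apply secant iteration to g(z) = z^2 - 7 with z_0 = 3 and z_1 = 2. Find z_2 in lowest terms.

g(3) = 2, g(2) = -3. z_2 = 2 - (-3)·(2 - 3)/((-3) - 2) = 13/5.

13/5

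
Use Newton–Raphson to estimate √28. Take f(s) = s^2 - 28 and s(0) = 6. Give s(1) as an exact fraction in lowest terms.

16/3

f'(s) = 2s.
f(6) = 8, f'(6) = 12, so s(1) = 6 - 8/12 = 16/3.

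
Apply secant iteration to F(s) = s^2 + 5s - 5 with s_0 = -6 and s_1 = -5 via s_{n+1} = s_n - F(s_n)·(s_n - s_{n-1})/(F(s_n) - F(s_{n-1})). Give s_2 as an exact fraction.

-35/6

F(-6) = 1, F(-5) = -5. s_2 = (-5) - (-5)·((-5) - (-6))/((-5) - 1) = -35/6.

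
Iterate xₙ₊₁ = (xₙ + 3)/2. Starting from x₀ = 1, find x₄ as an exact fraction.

x₁ = (1 + 3)/2 = 2.
x₂ = (2 + 3)/2 = 5/2.
x₃ = ((5/2) + 3)/2 = 11/4.
x₄ = ((11/4) + 3)/2 = 23/8.

23/8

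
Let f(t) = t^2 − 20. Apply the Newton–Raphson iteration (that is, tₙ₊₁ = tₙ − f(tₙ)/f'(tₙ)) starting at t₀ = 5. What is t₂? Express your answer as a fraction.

161/36

f'(t) = 2t.
f(5) = 5, f'(5) = 10, so t₁ = 5 − 5/10 = 9/2.
f(9/2) = 1/4, f'(9/2) = 9, so t₂ = (9/2) − (1/4)/9 = 161/36.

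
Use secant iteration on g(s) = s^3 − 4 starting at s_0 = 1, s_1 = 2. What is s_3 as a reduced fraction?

g(1) = −3, g(2) = 4. s_2 = 2 − 4·(2 − 1)/(4 − (−3)) = 10/7.
g(2) = 4, g(10/7) = −372/343. s_3 = (10/7) − (−372/343)·((10/7) − 2)/((−372/343) − 4) = 169/109.

169/109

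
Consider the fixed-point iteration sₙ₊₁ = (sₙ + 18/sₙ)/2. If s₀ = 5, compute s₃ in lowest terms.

s₁ = (5 + 18/5)/2 = 43/10.
s₂ = (43/10 + 18/(43/10))/2 = 3649/860.
s₃ = (3649/860 + 18/(3649/860))/2 = 26628001/6276280.

26628001/6276280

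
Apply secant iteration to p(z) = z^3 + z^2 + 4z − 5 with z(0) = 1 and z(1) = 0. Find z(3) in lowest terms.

p(1) = 1, p(0) = −5. z(2) = 0 − (−5)·(0 − 1)/((−5) − 1) = 5/6.
p(0) = −5, p(5/6) = −85/216. z(3) = (5/6) − (−85/216)·((5/6) − 0)/((−85/216) − (−5)) = 180/199.

180/199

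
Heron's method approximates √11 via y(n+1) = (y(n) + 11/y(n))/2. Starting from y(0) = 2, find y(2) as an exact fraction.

401/120

y(1) = (2 + 11/2)/2 = 15/4.
y(2) = (15/4 + 11/(15/4))/2 = 401/120.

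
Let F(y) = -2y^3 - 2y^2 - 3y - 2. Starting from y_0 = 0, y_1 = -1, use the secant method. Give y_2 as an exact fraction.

-2/3

F(0) = -2, F(-1) = 1. y_2 = (-1) - 1·((-1) - 0)/(1 - (-2)) = -2/3.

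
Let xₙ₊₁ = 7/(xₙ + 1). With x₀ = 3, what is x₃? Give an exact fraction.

77/39

x₁ = 7/(3 + 1) = 7/4.
x₂ = 7/(7/4 + 1) = 28/11.
x₃ = 7/(28/11 + 1) = 77/39.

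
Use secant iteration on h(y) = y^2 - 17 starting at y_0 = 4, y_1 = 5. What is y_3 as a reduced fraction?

h(4) = -1, h(5) = 8. y_2 = 5 - 8·(5 - 4)/(8 - (-1)) = 37/9.
h(5) = 8, h(37/9) = -8/81. y_3 = (37/9) - (-8/81)·((37/9) - 5)/((-8/81) - 8) = 169/41.

169/41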